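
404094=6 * 67349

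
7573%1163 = 595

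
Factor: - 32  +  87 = 55 = 5^1*11^1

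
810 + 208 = 1018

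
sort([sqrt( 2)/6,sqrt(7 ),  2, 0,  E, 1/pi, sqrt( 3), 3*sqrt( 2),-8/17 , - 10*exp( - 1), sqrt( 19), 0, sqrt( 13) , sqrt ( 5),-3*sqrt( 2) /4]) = [ - 10 * exp( - 1),  -  3*sqrt ( 2 ) /4, - 8/17,0, 0,sqrt(  2)/6,1/pi, sqrt( 3) , 2,sqrt( 5), sqrt(7 ) , E, sqrt(13), 3*sqrt( 2),sqrt(19) ]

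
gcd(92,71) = 1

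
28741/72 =28741/72 = 399.18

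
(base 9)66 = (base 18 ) 36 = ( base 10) 60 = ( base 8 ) 74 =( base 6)140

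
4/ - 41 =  - 4/41 = - 0.10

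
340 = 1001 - 661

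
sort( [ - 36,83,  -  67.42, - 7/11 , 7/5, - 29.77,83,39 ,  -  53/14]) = [-67.42, - 36, - 29.77, - 53/14, - 7/11,7/5,39,83, 83] 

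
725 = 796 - 71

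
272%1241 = 272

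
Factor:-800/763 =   -  2^5*5^2*7^( - 1)*109^( - 1)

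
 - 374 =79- 453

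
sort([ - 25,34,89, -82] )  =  [  -  82, - 25,  34,89 ]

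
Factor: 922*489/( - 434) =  - 225429/217  =  - 3^1*7^(- 1)*31^ ( - 1)*163^1*461^1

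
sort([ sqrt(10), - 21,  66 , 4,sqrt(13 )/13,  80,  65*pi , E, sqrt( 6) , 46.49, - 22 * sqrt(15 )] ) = [-22*sqrt (15), - 21, sqrt(13)/13,  sqrt( 6),E,sqrt(10),4, 46.49 , 66, 80,65*pi] 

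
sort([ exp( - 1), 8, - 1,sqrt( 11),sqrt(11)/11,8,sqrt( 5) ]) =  [-1 , sqrt( 11 )/11,exp(  -  1),sqrt( 5),sqrt(11 ),8,8] 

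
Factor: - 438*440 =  - 192720 = - 2^4*3^1*5^1*11^1*73^1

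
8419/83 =8419/83  =  101.43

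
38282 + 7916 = 46198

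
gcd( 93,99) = 3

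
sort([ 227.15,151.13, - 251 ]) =[-251,  151.13,227.15 ]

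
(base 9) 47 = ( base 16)2B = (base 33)1a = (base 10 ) 43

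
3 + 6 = 9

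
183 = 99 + 84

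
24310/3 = 8103 + 1/3  =  8103.33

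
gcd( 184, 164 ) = 4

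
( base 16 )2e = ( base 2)101110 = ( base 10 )46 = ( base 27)1J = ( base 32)1E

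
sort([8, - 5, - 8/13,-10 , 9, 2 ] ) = [ - 10, -5, - 8/13, 2,8, 9]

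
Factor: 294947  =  294947^1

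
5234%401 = 21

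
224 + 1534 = 1758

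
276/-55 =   -  276/55 = - 5.02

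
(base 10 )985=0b1111011001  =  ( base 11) 816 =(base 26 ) 1bn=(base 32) up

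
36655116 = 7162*5118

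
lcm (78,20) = 780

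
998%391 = 216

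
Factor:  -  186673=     -  29^1*41^1 * 157^1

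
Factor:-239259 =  - 3^1*173^1*461^1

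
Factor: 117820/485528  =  2^ (-1)*5^1 *43^1 * 443^( - 1)  =  215/886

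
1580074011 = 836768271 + 743305740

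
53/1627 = 53/1627  =  0.03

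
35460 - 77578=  - 42118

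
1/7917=1/7917 = 0.00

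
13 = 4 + 9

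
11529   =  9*1281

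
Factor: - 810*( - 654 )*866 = 458754840=   2^3*3^5*5^1*109^1  *433^1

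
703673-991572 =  - 287899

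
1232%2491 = 1232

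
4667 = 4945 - 278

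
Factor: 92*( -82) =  - 2^3*  23^1 *41^1 = - 7544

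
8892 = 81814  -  72922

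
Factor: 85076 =2^2*21269^1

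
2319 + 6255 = 8574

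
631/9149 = 631/9149 = 0.07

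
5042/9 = 560+2/9 = 560.22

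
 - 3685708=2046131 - 5731839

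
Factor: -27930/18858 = - 5^1*7^1*19^1*449^(  -  1) =- 665/449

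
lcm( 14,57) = 798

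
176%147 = 29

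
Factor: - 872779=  -709^1*1231^1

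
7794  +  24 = 7818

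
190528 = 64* 2977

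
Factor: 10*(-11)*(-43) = 2^1*5^1 * 11^1*43^1 = 4730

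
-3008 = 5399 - 8407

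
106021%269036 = 106021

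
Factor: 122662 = 2^1*61331^1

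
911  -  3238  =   - 2327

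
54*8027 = 433458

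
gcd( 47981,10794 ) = 1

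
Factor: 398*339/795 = 44974/265 =2^1  *  5^ ( - 1)*53^( -1)*113^1 * 199^1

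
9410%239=89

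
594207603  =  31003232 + 563204371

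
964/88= 241/22 = 10.95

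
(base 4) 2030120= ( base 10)8984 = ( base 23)GME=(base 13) 4121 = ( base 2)10001100011000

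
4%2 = 0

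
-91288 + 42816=-48472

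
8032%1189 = 898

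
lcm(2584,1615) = 12920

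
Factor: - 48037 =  - 11^2*397^1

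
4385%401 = 375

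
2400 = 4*600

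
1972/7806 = 986/3903=   0.25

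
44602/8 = 5575 + 1/4 = 5575.25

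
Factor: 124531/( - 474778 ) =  - 2^( -1 ) *11^1 * 277^(-1 ) *857^( - 1 ) *11321^1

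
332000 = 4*83000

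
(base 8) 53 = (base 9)47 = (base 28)1f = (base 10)43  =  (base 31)1c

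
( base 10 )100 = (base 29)3D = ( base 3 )10201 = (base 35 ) 2U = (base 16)64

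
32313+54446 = 86759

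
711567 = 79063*9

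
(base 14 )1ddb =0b1010101101101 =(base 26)82P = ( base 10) 5485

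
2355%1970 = 385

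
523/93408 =523/93408= 0.01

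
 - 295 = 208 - 503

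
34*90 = 3060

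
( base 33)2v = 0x61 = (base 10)97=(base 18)57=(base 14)6D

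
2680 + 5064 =7744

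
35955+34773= 70728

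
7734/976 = 7 + 451/488 = 7.92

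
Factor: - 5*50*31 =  - 2^1*5^3*31^1 = - 7750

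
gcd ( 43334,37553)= 47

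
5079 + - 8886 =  -3807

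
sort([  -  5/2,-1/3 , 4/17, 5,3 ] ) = [ - 5/2,-1/3,4/17,3, 5 ]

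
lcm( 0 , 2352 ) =0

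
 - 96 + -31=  - 127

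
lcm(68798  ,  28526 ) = 1169566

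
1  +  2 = 3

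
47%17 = 13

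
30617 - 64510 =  - 33893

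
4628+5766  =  10394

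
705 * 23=16215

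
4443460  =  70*63478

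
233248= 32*7289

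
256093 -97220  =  158873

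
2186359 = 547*3997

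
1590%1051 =539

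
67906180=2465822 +65440358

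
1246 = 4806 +- 3560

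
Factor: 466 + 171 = 7^2*13^1 = 637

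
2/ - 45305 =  - 2/45305= -0.00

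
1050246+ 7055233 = 8105479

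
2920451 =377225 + 2543226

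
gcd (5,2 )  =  1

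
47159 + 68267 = 115426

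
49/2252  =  49/2252 = 0.02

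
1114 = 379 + 735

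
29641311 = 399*74289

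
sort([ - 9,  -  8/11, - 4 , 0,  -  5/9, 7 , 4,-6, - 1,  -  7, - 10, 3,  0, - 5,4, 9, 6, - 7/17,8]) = [ - 10, - 9, - 7, - 6, - 5 ,-4, - 1, - 8/11,  -  5/9, - 7/17,0, 0, 3, 4,4, 6, 7, 8, 9] 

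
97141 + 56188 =153329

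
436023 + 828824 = 1264847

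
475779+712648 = 1188427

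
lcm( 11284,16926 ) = 33852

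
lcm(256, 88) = 2816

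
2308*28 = 64624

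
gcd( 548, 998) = 2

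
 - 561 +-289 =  - 850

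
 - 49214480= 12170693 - 61385173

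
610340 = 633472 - 23132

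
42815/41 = 1044 + 11/41=1044.27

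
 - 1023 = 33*( - 31 ) 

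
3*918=2754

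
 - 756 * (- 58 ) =43848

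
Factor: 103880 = 2^3*5^1*7^2*53^1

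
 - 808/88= - 101/11 = -  9.18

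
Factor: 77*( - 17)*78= -2^1*3^1 * 7^1*11^1*13^1*17^1 = -102102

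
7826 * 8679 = 67921854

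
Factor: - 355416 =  - 2^3*3^1*59^1*251^1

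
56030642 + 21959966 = 77990608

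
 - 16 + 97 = 81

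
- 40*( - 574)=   22960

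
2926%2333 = 593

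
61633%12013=1568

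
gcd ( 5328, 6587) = 1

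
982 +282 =1264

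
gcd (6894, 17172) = 18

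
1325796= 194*6834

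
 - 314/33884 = - 1 + 16785/16942 = -  0.01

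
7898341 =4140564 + 3757777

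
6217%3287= 2930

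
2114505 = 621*3405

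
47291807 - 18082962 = 29208845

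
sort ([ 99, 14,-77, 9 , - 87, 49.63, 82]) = [ - 87, - 77, 9, 14,49.63, 82, 99]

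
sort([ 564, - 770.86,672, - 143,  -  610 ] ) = [ - 770.86, - 610,  -  143,  564,672]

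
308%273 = 35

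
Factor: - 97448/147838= - 2^2*13^1 * 193^( - 1 )*383^(-1 )*937^1 = - 48724/73919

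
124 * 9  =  1116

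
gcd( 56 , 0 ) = 56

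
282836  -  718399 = -435563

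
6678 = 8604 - 1926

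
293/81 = 3 + 50/81 = 3.62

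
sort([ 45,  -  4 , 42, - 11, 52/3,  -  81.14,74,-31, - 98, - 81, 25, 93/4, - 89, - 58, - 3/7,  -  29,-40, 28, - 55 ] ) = [ - 98, - 89,-81.14,-81, - 58,-55, - 40 ,-31,-29, - 11,- 4, - 3/7, 52/3,93/4, 25,28, 42, 45 , 74]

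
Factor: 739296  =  2^5*3^2*17^1*151^1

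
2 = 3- 1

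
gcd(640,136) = 8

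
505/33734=5/334 = 0.01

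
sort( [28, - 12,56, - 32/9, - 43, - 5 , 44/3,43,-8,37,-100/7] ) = [ - 43,-100/7, - 12, - 8, - 5,-32/9,  44/3 , 28,37,43,56 ]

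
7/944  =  7/944 = 0.01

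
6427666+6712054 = 13139720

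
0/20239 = 0 = 0.00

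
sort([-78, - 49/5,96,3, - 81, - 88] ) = [-88,-81,-78, - 49/5,3,96 ]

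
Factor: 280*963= 2^3* 3^2 * 5^1*7^1 * 107^1 = 269640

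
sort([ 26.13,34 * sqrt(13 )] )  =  [26.13,34* sqrt (13)]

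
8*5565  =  44520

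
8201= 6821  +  1380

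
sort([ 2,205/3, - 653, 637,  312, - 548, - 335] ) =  [ - 653, - 548, - 335, 2 , 205/3, 312,637 ]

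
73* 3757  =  274261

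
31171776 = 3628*8592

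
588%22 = 16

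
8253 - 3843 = 4410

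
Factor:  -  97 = - 97^1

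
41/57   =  41/57 = 0.72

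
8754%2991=2772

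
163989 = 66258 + 97731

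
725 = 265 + 460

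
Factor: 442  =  2^1*13^1*17^1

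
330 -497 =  - 167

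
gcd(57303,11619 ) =9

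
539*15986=8616454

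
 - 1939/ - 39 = 49+28/39 =49.72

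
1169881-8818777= -7648896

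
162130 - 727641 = - 565511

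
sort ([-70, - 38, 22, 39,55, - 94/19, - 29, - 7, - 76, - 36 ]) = [ - 76,-70, - 38, - 36, - 29,-7,- 94/19, 22,  39, 55 ]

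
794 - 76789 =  -75995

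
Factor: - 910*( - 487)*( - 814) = - 360740380 = - 2^2*5^1 * 7^1 * 11^1*13^1*37^1*487^1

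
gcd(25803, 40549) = 1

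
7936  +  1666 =9602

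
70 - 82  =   - 12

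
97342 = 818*119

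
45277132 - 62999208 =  - 17722076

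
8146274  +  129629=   8275903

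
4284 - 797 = 3487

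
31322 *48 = 1503456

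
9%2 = 1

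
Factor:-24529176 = -2^3*3^3*7^1*16223^1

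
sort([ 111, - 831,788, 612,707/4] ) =[ - 831,  111, 707/4, 612, 788]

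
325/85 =3+14/17=3.82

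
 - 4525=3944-8469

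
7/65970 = 7/65970 = 0.00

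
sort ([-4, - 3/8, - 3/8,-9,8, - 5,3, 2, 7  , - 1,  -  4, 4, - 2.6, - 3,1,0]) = [- 9, - 5,  -  4, - 4,-3, - 2.6, - 1,-3/8, - 3/8, 0,1, 2, 3,  4, 7, 8]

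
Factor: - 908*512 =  - 2^11*227^1 =- 464896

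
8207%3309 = 1589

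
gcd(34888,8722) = 8722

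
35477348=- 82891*( - 428 ) 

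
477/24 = 159/8 =19.88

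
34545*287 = 9914415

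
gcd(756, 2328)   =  12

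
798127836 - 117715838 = 680411998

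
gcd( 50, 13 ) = 1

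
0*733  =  0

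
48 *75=3600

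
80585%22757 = 12314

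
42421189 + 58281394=100702583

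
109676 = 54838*2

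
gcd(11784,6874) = 982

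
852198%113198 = 59812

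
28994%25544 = 3450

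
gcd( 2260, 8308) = 4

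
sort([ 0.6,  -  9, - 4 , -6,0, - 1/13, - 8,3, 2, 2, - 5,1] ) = [ - 9, - 8,-6, - 5  , - 4, - 1/13, 0,0.6, 1, 2 , 2,  3]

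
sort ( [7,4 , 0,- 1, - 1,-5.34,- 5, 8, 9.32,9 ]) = [ - 5.34, - 5, - 1 , - 1, 0 , 4,7, 8,9 , 9.32 ] 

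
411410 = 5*82282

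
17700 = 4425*4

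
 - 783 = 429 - 1212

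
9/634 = 9/634 = 0.01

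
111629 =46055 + 65574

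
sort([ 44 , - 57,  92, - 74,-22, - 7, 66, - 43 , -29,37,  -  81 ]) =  [ - 81, - 74,-57 , - 43,-29,- 22,  -  7,37 , 44, 66, 92 ]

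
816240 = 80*10203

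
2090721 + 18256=2108977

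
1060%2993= 1060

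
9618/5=9618/5 = 1923.60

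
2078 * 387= 804186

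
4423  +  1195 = 5618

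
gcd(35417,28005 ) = 1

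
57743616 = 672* 85928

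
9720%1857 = 435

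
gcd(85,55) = 5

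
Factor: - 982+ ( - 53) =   -  3^2*5^1*23^1 =-  1035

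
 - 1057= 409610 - 410667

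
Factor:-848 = -2^4*53^1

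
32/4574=16/2287 = 0.01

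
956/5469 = 956/5469 = 0.17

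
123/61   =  123/61 = 2.02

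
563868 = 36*15663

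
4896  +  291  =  5187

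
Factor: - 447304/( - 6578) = 68  =  2^2*17^1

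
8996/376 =23+87/94 = 23.93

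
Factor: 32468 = 2^2*8117^1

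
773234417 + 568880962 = 1342115379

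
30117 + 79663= 109780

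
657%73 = 0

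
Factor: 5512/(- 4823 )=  - 8/7 = - 2^3 *7^( - 1)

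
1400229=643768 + 756461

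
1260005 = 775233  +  484772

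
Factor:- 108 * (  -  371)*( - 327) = -2^2*3^4*7^1 * 53^1*109^1 = - 13102236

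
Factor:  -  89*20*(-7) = 2^2*5^1* 7^1 * 89^1 = 12460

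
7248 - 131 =7117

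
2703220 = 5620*481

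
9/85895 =9/85895 = 0.00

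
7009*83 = 581747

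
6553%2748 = 1057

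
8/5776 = 1/722 = 0.00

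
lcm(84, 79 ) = 6636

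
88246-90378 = -2132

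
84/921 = 28/307= 0.09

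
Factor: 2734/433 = 2^1*433^( - 1)*1367^1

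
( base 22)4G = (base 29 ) 3h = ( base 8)150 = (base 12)88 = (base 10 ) 104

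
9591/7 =9591/7 = 1370.14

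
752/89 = 8+ 40/89 = 8.45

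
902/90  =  10+1/45 = 10.02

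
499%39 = 31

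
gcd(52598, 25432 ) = 578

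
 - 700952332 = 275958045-976910377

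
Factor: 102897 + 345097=447994 = 2^1 * 23^1*9739^1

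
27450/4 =6862 + 1/2 = 6862.50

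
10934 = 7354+3580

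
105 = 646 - 541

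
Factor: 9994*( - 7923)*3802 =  - 2^2*3^1*19^2*139^1*263^1 * 1901^1 = - 301051720524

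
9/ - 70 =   -  1+ 61/70 = - 0.13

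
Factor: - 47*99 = -3^2*11^1*47^1= - 4653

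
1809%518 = 255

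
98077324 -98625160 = -547836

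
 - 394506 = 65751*( - 6 ) 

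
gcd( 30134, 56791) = 1159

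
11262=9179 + 2083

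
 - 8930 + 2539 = -6391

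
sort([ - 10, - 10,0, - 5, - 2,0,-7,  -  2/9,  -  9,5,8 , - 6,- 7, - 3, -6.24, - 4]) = [ - 10, - 10, - 9,  -  7,-7,- 6.24, - 6, - 5,  -  4, - 3,  -  2 ,-2/9,0,0,5, 8 ]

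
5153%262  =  175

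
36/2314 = 18/1157 =0.02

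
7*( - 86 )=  - 602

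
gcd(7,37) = 1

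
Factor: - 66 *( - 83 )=5478  =  2^1*3^1*11^1*83^1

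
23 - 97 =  - 74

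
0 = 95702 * 0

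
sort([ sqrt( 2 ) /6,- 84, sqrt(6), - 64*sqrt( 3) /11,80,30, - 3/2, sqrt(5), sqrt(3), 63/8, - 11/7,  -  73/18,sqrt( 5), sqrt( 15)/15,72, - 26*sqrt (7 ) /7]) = [ - 84, - 64*sqrt( 3)/11, - 26*sqrt(7 ) /7,  -  73/18,-11/7,-3/2, sqrt( 2)/6,sqrt( 15) /15,sqrt( 3), sqrt( 5 ), sqrt( 5 ),sqrt( 6 ),63/8 , 30,72,80]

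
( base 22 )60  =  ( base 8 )204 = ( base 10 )132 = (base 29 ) 4g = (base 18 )76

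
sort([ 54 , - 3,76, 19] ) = [ - 3 , 19, 54,76] 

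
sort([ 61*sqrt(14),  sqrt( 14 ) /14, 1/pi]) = [ sqrt( 14) /14, 1/pi, 61*sqrt(14) ] 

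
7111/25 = 284 + 11/25=284.44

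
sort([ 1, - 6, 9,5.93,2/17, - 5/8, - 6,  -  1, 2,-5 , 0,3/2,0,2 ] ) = [-6,-6, - 5, - 1, - 5/8, 0 , 0,2/17,1,3/2, 2, 2,5.93,9]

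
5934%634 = 228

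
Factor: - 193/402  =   - 2^( - 1)*3^( - 1)*67^( - 1)*193^1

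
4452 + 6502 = 10954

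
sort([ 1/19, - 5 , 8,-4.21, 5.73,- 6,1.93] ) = [-6,-5,  -  4.21,1/19 , 1.93, 5.73, 8 ]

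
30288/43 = 30288/43 = 704.37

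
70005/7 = 70005/7 = 10000.71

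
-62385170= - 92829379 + 30444209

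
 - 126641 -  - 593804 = 467163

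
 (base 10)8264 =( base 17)1BA2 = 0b10000001001000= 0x2048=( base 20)10D4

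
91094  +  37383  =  128477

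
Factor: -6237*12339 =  - 3^7 * 7^1*11^1 * 457^1 = -  76958343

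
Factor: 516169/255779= 137^( - 1) *1867^( - 1 )*516169^1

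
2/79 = 2/79 = 0.03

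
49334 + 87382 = 136716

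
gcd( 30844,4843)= 1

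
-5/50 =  - 1/10 = -  0.10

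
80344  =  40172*2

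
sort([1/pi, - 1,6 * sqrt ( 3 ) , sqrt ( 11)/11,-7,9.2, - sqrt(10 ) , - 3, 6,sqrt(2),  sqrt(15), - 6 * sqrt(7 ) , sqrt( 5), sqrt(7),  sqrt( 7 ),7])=[ - 6 * sqrt( 7 ), - 7, - sqrt( 10 ), - 3,-1,sqrt( 11 )/11,1/pi, sqrt(2),  sqrt( 5 ),sqrt( 7 ), sqrt( 7),sqrt( 15),6, 7, 9.2,6 * sqrt( 3 )] 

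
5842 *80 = 467360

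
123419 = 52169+71250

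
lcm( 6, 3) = 6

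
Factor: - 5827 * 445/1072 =-2593015/1072 = -  2^( - 4 )*5^1  *67^( - 1)*89^1 * 5827^1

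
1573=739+834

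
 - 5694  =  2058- 7752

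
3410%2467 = 943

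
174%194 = 174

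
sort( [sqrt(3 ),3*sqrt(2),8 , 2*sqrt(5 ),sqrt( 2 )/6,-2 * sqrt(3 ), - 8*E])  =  [  -  8*E,  -  2*sqrt ( 3),sqrt(2)/6,sqrt(3 ),3*sqrt( 2), 2*sqrt(5),  8]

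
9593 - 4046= 5547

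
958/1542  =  479/771 = 0.62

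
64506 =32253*2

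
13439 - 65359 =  - 51920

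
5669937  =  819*6923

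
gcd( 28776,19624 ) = 88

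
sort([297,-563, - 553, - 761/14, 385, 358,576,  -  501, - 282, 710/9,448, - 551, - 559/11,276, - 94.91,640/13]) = [ -563 , -553,-551,  -  501, - 282, - 94.91, - 761/14, - 559/11,640/13, 710/9, 276 , 297,358,385,448,576]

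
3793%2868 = 925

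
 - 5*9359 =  - 46795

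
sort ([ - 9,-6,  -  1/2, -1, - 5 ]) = [-9, - 6,  -  5, - 1,-1/2]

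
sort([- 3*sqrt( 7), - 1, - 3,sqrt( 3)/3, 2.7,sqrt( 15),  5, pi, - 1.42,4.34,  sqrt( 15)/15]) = [ -3*sqrt(7), - 3, - 1.42, - 1,sqrt( 15 ) /15, sqrt( 3 ) /3,  2.7,pi,sqrt(15 ),4.34, 5 ]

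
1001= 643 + 358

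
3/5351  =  3/5351 = 0.00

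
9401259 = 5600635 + 3800624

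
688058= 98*7021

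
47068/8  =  5883 + 1/2 = 5883.50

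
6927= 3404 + 3523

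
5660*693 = 3922380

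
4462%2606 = 1856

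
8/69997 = 8/69997 = 0.00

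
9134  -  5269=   3865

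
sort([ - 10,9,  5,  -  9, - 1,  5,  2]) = [ - 10, - 9 , - 1,  2, 5, 5, 9]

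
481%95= 6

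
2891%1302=287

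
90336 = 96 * 941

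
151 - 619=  - 468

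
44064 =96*459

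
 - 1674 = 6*( - 279)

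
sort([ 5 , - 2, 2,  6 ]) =[  -  2,2, 5,  6 ]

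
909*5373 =4884057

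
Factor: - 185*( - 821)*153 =23238405  =  3^2* 5^1 *17^1*  37^1 * 821^1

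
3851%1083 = 602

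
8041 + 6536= 14577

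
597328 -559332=37996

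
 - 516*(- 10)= 5160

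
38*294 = 11172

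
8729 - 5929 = 2800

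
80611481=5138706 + 75472775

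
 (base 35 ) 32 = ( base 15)72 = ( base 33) 38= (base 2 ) 1101011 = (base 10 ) 107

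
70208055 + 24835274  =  95043329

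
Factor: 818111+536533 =2^2*3^4*37^1*113^1 = 1354644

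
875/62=875/62  =  14.11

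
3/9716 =3/9716=0.00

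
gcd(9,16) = 1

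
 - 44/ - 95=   44/95 = 0.46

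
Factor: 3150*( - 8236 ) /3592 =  - 3^2*5^2*7^1 * 29^1*71^1* 449^ ( - 1) = - 3242925/449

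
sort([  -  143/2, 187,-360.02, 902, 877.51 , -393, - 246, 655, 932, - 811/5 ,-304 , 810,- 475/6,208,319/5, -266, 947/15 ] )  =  [ - 393,-360.02,-304, - 266, - 246,-811/5,  -  475/6, - 143/2, 947/15, 319/5,187, 208, 655, 810, 877.51,902,932 ]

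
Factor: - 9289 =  - 7^1*1327^1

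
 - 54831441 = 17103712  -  71935153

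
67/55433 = 67/55433 = 0.00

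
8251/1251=6+745/1251 = 6.60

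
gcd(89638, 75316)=2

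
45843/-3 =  - 15281 + 0/1 = - 15281.00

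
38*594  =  22572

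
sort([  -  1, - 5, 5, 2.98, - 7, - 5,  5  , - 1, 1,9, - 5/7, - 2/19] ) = [ - 7,-5, - 5,- 1 , - 1 , - 5/7, -2/19,1, 2.98, 5, 5,9 ] 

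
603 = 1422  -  819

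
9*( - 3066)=-27594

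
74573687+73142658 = 147716345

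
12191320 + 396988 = 12588308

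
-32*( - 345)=11040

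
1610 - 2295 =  - 685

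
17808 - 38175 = -20367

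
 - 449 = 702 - 1151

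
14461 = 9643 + 4818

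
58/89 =58/89 = 0.65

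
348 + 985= 1333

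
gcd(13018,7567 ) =23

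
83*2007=166581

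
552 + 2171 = 2723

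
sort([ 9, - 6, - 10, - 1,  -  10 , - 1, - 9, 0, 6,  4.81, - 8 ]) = [ - 10,  -  10,-9 , - 8, - 6, - 1,- 1,0,4.81,6 , 9 ]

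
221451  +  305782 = 527233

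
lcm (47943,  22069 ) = 1390347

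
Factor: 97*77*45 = 336105 = 3^2*5^1 * 7^1 * 11^1*97^1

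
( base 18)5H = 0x6B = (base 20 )57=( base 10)107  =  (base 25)47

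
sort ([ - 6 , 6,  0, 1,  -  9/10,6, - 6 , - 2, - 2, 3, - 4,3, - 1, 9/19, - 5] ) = [ - 6, - 6, - 5, - 4,  -  2, - 2, - 1,  -  9/10, 0,9/19,  1,3,  3 , 6, 6]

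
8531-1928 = 6603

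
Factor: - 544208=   -  2^4*7^1*43^1*113^1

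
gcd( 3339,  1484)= 371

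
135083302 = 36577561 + 98505741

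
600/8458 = 300/4229 = 0.07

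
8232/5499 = 1+911/1833=1.50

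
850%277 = 19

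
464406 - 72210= 392196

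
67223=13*5171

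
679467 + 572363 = 1251830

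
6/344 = 3/172 = 0.02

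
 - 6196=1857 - 8053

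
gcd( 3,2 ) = 1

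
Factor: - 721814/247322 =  - 360907/123661 = -123661^( - 1)*360907^1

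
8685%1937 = 937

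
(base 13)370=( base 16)256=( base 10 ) 598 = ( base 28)LA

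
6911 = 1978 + 4933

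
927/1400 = 927/1400  =  0.66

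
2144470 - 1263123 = 881347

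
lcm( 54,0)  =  0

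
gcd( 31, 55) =1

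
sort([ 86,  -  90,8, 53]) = [ - 90, 8,  53 , 86 ]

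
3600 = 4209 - 609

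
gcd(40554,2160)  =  54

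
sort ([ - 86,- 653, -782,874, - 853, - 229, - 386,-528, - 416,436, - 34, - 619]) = [ - 853, - 782,-653, - 619, - 528,-416,-386,-229, - 86 , - 34,436 , 874]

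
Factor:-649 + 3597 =2^2 * 11^1*67^1 = 2948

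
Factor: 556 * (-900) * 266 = -2^5*3^2*5^2*7^1 *19^1 * 139^1 = -  133106400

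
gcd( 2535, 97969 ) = 1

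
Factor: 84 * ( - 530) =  - 2^3*  3^1 * 5^1*7^1 * 53^1 =- 44520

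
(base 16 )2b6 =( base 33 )l1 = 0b1010110110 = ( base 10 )694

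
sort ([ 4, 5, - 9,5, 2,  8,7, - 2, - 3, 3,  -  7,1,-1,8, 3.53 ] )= [ - 9,- 7, - 3, - 2,-1, 1, 2,3 , 3.53,4 , 5, 5,7,8,8]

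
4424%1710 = 1004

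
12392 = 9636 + 2756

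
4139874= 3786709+353165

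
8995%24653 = 8995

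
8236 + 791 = 9027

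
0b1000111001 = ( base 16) 239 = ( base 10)569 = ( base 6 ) 2345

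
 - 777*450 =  - 349650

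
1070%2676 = 1070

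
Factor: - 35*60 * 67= - 140700 = -2^2 * 3^1*5^2 * 7^1 * 67^1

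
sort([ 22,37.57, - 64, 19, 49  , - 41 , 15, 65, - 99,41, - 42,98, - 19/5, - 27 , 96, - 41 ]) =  [ - 99, - 64, - 42, - 41,-41, - 27, - 19/5, 15,19, 22, 37.57,41, 49, 65, 96, 98] 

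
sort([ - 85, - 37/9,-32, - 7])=[ -85,- 32, - 7,-37/9]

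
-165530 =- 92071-73459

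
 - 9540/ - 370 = 954/37 =25.78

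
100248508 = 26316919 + 73931589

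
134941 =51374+83567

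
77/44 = 1 + 3/4 = 1.75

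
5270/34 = 155 = 155.00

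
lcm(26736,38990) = 935760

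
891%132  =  99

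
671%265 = 141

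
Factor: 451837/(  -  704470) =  - 2^( - 1) * 5^( - 1 )*13^( - 1) * 5419^(-1)*451837^1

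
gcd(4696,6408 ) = 8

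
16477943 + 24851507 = 41329450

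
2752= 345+2407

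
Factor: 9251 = 11^1*29^2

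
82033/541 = 151 + 342/541 = 151.63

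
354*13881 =4913874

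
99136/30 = 49568/15 = 3304.53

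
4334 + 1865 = 6199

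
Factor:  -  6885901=-11^1*17^1*23^1 * 1601^1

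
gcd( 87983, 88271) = 1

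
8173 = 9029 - 856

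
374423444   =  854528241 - 480104797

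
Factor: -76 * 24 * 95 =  - 173280 = - 2^5*3^1 * 5^1 * 19^2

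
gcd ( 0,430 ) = 430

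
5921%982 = 29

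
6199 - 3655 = 2544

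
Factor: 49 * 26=2^1*7^2*13^1 = 1274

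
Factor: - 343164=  - 2^2*3^1*28597^1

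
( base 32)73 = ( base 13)146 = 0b11100011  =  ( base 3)22102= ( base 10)227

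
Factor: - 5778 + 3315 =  - 2463  =  - 3^1*821^1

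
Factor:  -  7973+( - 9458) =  - 17431^1 = - 17431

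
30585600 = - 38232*( - 800 )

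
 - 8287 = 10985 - 19272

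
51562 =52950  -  1388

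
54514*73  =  3979522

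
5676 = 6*946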